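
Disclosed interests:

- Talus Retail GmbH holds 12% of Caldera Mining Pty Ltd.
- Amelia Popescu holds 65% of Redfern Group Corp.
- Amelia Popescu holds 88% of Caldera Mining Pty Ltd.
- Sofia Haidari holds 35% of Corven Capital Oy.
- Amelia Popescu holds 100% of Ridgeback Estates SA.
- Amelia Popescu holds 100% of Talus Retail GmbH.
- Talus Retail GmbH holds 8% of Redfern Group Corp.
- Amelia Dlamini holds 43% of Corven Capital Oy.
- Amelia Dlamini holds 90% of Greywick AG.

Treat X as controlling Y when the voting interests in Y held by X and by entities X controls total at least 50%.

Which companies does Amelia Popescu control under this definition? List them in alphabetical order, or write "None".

Caldera Mining Pty Ltd, Redfern Group Corp, Ridgeback Estates SA, Talus Retail GmbH

Amelia Popescu holds 100% of Ridgeback, so Amelia Popescu controls Ridgeback.
Amelia Popescu holds 100% of Talus, so Amelia Popescu controls Talus.
Amelia Popescu and Talus together hold 88% + 12% = 100% of Caldera, so Amelia Popescu controls Caldera.
Amelia Popescu and Talus together hold 65% + 8% = 73% of Redfern, so Amelia Popescu controls Redfern.
No other company's threshold is met.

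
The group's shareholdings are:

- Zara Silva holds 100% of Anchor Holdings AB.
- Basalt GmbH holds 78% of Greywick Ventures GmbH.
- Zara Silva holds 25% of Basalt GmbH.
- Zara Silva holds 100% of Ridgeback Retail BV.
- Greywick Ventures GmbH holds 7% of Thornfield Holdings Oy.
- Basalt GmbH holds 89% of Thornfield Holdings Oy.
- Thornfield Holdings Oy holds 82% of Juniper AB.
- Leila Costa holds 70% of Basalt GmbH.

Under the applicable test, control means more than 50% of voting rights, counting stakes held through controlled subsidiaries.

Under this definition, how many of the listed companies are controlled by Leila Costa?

Leila holds 70% of Basalt, so Leila controls Basalt.
Basalt holds 78% of Greywick, so Leila controls Greywick.
Greywick and Basalt together hold 7% + 89% = 96% of Thornfield, so Leila controls Thornfield.
Thornfield holds 82% of Juniper, so Leila controls Juniper.
No other company's threshold is met.
Leila controls 4 companies.

4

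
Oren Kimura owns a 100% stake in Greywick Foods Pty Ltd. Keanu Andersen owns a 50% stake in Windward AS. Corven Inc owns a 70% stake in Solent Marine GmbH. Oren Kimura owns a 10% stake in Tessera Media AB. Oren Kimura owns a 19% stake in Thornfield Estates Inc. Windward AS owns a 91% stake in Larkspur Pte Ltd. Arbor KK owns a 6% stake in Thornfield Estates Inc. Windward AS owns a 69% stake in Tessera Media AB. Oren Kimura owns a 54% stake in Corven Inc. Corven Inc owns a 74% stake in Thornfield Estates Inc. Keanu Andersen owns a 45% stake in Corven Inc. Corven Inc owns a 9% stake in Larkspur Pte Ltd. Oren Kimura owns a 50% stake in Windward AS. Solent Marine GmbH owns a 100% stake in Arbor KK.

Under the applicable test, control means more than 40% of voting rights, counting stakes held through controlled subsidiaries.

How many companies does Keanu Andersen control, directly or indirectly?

Keanu holds 45% of Corven, so Keanu controls Corven.
Keanu holds 50% of Windward, so Keanu controls Windward.
Corven holds 70% of Solent, so Keanu controls Solent.
Corven and Windward together hold 9% + 91% = 100% of Larkspur, so Keanu controls Larkspur.
Windward holds 69% of Tessera, so Keanu controls Tessera.
Solent holds 100% of Arbor, so Keanu controls Arbor.
Corven and Arbor together hold 74% + 6% = 80% of Thornfield, so Keanu controls Thornfield.
No other company's threshold is met.
Keanu controls 7 companies.

7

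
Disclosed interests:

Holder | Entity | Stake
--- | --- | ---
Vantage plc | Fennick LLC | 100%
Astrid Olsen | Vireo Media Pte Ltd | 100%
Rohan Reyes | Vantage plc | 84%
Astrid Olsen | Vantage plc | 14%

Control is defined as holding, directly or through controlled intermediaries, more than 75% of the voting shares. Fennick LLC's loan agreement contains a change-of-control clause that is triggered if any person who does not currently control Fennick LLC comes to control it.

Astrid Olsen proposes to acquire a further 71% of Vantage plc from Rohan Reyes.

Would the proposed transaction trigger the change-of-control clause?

Yes

The purchase adds only to Astrid's holdings (Rohan's stake shrinks), so Astrid is the only person who could newly come to control Fennick.
Astrid holds 100% of Vireo, so Astrid controls Vireo.
Neither Astrid nor any entity Astrid controls holds any voting interest in Fennick.
So before the transaction, Astrid does not control Fennick.
After the purchase, Astrid's direct stake in Vantage rises to 14% + 71% = 85%, and Rohan's stake falls to 13%.
Astrid holds 85% of Vantage, so Astrid controls Vantage.
Vantage holds 100% of Fennick, so Astrid controls Fennick.
Astrid did not control Fennick before and does after, so the clause is triggered.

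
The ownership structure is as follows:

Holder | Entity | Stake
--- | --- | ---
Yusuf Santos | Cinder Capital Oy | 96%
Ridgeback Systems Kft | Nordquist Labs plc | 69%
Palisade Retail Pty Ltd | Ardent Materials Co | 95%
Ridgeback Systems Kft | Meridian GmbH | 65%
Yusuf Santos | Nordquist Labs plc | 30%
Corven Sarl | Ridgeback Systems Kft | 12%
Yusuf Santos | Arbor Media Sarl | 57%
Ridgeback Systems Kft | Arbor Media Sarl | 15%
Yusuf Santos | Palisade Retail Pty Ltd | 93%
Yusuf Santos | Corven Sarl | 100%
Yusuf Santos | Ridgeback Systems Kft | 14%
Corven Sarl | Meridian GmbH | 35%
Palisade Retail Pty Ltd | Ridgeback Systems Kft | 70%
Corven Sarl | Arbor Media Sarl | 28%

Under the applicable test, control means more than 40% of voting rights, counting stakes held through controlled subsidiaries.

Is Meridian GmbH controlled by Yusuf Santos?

Yusuf holds 93% of Palisade, so Yusuf controls Palisade.
Yusuf holds 100% of Corven, so Yusuf controls Corven.
Yusuf and Corven and Palisade together hold 14% + 12% + 70% = 96% of Ridgeback, so Yusuf controls Ridgeback.
Ridgeback and Corven together hold 65% + 35% = 100% of Meridian, so Yusuf controls Meridian.

Yes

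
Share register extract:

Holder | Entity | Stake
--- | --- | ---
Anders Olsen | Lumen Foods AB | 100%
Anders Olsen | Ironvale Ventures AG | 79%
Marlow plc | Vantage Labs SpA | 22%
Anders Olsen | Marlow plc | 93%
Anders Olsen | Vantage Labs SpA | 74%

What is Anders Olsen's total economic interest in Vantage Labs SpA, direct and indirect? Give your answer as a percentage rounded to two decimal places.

Anders reaches Vantage along 2 paths.
Direct stake: 74% = 74%.
Via Marlow: 93% × 22% = 20.46%.
Total: 74% + 20.46% = 94.46%.

94.46%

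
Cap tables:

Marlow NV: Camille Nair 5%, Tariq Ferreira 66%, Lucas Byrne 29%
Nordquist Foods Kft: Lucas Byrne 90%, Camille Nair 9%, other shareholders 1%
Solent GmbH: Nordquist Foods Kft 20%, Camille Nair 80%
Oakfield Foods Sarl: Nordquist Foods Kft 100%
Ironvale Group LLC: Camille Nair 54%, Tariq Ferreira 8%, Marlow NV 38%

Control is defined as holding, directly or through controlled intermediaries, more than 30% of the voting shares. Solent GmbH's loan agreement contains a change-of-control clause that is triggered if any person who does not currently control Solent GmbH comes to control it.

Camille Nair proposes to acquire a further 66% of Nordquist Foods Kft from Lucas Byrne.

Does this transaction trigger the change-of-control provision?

The purchase adds only to Camille's holdings (Lucas's stake shrinks), so Camille is the only person who could newly come to control Solent.
Camille holds 80% of Solent, so Camille controls Solent.
So Camille already controls Solent before the transaction.
After the purchase, Camille's direct stake in Nordquist rises to 9% + 66% = 75%, and Lucas's stake falls to 24%.
Camille controlled Solent already, so this is not a new person acquiring control; every other person's position is unchanged or reduced.
No new person acquires control, so the clause is not triggered.

No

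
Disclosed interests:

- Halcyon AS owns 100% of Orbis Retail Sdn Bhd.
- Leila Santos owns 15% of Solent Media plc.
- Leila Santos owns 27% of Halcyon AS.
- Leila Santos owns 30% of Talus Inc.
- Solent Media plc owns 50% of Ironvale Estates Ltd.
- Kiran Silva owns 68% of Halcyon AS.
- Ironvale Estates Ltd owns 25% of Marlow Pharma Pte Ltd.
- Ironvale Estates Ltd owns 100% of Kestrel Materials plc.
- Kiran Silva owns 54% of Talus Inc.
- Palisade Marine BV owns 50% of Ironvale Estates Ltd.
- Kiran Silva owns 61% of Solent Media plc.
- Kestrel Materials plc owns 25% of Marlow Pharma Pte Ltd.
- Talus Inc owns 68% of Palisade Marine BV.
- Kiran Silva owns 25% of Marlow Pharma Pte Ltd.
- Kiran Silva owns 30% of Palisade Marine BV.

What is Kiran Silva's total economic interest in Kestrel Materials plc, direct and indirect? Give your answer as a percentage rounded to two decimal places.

Kiran reaches Kestrel along 3 paths.
Via Palisade → Ironvale: 30% × 50% × 100% = 15%.
Via Talus → Palisade → Ironvale: 54% × 68% × 50% × 100% = 18.36%.
Via Solent → Ironvale: 61% × 50% × 100% = 30.5%.
Total: 15% + 18.36% + 30.5% = 63.86%.

63.86%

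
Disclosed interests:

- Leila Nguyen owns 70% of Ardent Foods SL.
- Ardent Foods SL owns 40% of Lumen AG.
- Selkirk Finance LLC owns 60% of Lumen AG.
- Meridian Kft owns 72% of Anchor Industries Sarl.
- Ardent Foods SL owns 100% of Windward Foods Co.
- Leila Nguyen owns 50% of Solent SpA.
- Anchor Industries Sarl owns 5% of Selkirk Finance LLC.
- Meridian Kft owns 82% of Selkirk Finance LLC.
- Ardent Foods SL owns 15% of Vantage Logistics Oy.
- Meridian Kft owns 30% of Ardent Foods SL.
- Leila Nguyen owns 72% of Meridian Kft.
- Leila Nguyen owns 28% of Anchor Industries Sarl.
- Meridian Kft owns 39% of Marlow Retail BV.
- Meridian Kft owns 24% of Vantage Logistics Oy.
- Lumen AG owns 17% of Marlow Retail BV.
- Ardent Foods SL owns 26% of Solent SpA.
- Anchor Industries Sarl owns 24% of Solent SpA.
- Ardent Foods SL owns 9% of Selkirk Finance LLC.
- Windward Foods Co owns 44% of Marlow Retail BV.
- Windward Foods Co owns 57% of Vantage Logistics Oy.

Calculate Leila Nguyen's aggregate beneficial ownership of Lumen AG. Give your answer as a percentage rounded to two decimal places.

79.41%

Leila reaches Lumen along 7 paths.
Via Meridian → Selkirk: 72% × 82% × 60% = 35.424%.
Via Meridian → Ardent → Selkirk: 72% × 30% × 9% × 60% = 1.1664%.
Via Ardent → Selkirk: 70% × 9% × 60% = 3.78%.
Via Anchor → Selkirk: 28% × 5% × 60% = 0.84%.
Via Meridian → Anchor → Selkirk: 72% × 72% × 5% × 60% = 1.5552%.
Via Meridian → Ardent: 72% × 30% × 40% = 8.64%.
Via Ardent: 70% × 40% = 28%.
Total: 35.424% + 1.1664% + 3.78% + 0.84% + 1.5552% + 8.64% + 28% = 79.4056%.
Rounded: 79.41%.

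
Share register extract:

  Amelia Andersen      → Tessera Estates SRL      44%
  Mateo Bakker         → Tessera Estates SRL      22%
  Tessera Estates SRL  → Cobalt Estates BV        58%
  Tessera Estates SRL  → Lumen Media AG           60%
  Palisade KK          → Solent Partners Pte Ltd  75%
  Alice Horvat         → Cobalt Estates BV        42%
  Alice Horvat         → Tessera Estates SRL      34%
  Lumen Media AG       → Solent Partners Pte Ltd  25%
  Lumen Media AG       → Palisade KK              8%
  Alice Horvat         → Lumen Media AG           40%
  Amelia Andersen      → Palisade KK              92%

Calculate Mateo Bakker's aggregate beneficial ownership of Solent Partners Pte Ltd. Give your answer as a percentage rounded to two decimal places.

4.09%

Mateo reaches Solent along 2 paths.
Via Tessera → Lumen → Palisade: 22% × 60% × 8% × 75% = 0.792%.
Via Tessera → Lumen: 22% × 60% × 25% = 3.3%.
Total: 0.792% + 3.3% = 4.092%.
Rounded: 4.09%.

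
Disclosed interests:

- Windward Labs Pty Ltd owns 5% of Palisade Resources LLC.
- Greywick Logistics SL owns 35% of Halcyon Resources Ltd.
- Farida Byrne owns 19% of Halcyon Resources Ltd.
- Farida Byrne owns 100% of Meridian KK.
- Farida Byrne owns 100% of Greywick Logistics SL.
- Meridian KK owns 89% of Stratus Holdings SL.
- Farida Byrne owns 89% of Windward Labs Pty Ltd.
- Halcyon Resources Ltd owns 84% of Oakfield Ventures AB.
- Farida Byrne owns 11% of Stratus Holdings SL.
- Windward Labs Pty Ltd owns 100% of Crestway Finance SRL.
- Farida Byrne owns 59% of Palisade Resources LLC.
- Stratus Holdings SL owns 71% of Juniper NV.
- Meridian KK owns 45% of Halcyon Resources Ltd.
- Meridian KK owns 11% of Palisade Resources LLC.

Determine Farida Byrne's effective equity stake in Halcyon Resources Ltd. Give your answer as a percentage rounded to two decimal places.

Farida reaches Halcyon along 3 paths.
Via Greywick: 100% × 35% = 35%.
Direct stake: 19% = 19%.
Via Meridian: 100% × 45% = 45%.
Total: 35% + 19% + 45% = 99%.
Rounded: 99.00%.

99.00%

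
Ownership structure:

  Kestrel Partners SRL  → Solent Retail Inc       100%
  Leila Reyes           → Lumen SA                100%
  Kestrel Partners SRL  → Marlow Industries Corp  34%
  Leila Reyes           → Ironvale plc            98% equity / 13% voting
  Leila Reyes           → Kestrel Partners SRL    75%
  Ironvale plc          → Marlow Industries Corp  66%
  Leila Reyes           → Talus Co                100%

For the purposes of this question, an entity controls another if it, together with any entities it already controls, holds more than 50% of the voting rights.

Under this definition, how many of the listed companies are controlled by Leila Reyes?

4

Leila holds 75% of Kestrel, so Leila controls Kestrel.
Leila holds 100% of Lumen, so Leila controls Lumen.
Leila holds 100% of Talus, so Leila controls Talus.
Kestrel holds 100% of Solent, so Leila controls Solent.
No other company's threshold is met.
Leila controls 4 companies.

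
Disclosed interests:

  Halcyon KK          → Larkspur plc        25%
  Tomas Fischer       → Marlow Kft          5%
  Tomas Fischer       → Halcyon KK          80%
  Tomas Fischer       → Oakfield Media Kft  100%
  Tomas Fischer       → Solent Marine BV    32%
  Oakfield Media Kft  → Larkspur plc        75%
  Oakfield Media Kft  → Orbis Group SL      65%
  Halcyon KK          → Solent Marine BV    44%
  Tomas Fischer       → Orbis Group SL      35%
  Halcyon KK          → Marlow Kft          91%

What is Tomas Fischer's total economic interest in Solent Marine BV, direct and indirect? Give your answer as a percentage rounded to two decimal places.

Tomas reaches Solent along 2 paths.
Via Halcyon: 80% × 44% = 35.2%.
Direct stake: 32% = 32%.
Total: 35.2% + 32% = 67.2%.
Rounded: 67.20%.

67.20%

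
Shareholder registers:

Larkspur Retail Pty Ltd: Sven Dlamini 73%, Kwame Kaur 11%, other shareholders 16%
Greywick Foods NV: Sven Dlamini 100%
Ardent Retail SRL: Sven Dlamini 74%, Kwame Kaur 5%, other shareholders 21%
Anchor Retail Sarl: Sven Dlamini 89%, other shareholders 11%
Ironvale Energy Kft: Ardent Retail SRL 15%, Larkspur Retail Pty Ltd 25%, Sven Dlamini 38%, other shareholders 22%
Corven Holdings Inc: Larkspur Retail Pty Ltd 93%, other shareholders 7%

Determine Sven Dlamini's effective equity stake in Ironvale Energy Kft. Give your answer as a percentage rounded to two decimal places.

Sven reaches Ironvale along 3 paths.
Via Ardent: 74% × 15% = 11.1%.
Via Larkspur: 73% × 25% = 18.25%.
Direct stake: 38% = 38%.
Total: 11.1% + 18.25% + 38% = 67.35%.

67.35%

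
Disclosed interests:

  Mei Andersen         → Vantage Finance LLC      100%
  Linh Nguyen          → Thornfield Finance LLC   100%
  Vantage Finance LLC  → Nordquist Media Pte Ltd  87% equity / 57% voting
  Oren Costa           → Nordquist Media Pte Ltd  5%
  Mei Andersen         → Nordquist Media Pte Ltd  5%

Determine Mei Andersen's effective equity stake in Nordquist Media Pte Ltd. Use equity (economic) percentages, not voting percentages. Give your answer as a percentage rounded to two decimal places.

92.00%

Mei reaches Nordquist along 2 paths.
Via Vantage: 100% × 87% = 87%.
Direct stake: 5% = 5%.
Total: 87% + 5% = 92%.
Rounded: 92.00%.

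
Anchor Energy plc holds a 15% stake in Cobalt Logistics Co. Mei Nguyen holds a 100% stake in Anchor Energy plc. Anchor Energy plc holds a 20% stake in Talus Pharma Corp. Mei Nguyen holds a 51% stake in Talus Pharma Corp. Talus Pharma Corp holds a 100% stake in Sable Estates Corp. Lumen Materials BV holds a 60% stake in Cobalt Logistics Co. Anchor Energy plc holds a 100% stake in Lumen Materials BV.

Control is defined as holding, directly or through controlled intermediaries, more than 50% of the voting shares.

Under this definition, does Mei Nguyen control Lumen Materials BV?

Yes

Mei holds 100% of Anchor, so Mei controls Anchor.
Anchor holds 100% of Lumen, so Mei controls Lumen.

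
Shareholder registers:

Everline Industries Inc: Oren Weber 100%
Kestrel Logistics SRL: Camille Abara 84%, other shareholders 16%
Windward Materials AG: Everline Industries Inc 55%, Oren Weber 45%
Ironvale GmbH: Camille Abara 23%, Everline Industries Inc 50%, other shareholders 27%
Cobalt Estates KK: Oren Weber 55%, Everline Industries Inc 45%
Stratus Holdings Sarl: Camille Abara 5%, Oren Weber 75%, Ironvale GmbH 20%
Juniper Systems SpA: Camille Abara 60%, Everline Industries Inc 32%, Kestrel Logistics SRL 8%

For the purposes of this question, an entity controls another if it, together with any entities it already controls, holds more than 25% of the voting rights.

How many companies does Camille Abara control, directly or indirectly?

2

Camille holds 84% of Kestrel, so Camille controls Kestrel.
Camille and Kestrel together hold 60% + 8% = 68% of Juniper, so Camille controls Juniper.
No other company's threshold is met.
Camille controls 2 companies.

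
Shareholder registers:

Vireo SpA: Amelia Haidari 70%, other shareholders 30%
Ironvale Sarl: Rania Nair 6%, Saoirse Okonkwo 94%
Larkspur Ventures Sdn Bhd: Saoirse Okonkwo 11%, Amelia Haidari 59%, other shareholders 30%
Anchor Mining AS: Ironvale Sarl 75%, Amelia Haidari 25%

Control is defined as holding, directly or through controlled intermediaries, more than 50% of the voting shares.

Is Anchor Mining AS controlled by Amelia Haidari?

Amelia holds 70% of Vireo, so Amelia controls Vireo.
Amelia holds 59% of Larkspur, so Amelia controls Larkspur.
In Anchor, Amelia's side holds only 25%, not > 50%.
So Amelia does not control Anchor.

No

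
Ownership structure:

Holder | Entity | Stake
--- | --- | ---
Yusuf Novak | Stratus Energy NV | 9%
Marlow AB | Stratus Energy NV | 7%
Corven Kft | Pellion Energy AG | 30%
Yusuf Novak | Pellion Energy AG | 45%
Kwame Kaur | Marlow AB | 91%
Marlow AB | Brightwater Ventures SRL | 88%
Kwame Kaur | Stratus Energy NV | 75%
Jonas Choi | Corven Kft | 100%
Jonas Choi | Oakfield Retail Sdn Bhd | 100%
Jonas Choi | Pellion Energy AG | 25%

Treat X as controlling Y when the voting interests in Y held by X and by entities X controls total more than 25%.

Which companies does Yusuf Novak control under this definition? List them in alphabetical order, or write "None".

Yusuf holds 45% of Pellion, so Yusuf controls Pellion.
No other company's threshold is met.

Pellion Energy AG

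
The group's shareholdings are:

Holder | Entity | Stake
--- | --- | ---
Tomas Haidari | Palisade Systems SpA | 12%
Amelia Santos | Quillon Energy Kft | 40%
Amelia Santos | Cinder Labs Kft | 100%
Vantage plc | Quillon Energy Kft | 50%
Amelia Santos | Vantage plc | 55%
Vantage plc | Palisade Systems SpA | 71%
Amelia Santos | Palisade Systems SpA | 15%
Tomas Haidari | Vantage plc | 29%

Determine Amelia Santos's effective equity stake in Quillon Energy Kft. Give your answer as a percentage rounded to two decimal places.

Amelia reaches Quillon along 2 paths.
Direct stake: 40% = 40%.
Via Vantage: 55% × 50% = 27.5%.
Total: 40% + 27.5% = 67.5%.
Rounded: 67.50%.

67.50%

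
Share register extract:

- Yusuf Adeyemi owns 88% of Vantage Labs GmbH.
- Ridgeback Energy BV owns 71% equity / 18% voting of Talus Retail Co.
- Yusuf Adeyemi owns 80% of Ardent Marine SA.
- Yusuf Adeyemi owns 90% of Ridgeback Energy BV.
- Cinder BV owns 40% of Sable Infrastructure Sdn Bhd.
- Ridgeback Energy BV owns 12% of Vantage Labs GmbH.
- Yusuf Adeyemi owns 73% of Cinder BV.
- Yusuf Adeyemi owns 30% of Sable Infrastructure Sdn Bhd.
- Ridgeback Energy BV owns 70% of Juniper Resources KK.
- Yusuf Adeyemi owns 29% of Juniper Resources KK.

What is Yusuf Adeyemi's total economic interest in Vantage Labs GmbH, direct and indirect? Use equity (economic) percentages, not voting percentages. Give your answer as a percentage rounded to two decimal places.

Yusuf reaches Vantage along 2 paths.
Via Ridgeback: 90% × 12% = 10.8%.
Direct stake: 88% = 88%.
Total: 10.8% + 88% = 98.8%.
Rounded: 98.80%.

98.80%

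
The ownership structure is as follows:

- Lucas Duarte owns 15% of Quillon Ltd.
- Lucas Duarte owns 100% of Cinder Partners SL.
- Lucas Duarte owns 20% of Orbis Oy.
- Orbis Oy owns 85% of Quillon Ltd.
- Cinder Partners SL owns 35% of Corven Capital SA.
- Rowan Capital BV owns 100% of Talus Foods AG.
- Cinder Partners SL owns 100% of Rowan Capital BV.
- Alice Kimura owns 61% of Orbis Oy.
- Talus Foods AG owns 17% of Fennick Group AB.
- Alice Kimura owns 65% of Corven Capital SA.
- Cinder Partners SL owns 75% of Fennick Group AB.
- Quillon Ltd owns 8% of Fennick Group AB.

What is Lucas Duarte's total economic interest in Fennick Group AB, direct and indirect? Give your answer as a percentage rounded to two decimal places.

94.56%

Lucas reaches Fennick along 4 paths.
Via Cinder: 100% × 75% = 75%.
Via Cinder → Rowan → Talus: 100% × 100% × 100% × 17% = 17%.
Via Quillon: 15% × 8% = 1.2%.
Via Orbis → Quillon: 20% × 85% × 8% = 1.36%.
Total: 75% + 17% + 1.2% + 1.36% = 94.56%.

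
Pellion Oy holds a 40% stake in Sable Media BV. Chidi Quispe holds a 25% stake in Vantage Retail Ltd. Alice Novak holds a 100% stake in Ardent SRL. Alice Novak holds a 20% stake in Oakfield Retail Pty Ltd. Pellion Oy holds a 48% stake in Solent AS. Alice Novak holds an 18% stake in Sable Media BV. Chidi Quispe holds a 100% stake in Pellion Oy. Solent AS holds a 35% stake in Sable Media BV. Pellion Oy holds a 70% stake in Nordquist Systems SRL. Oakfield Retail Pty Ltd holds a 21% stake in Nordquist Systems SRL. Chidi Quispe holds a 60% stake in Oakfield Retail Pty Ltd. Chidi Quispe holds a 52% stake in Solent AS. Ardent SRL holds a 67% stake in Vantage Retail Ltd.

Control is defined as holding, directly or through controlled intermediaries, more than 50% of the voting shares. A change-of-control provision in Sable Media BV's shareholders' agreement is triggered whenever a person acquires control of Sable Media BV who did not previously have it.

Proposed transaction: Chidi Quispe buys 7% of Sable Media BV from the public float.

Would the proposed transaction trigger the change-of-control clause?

No

The purchase changes only Chidi's holdings, so Chidi is the only person who could newly come to control Sable.
Chidi holds 100% of Pellion, so Chidi controls Pellion.
Chidi and Pellion together hold 52% + 48% = 100% of Solent, so Chidi controls Solent.
Pellion and Solent together hold 40% + 35% = 75% of Sable, so Chidi controls Sable.
So Chidi already controls Sable before the transaction.
After the purchase, Chidi holds 7% of Sable directly.
Chidi controlled Sable already, so this is not a new person acquiring control; every other person's position is unchanged or reduced.
No new person acquires control, so the clause is not triggered.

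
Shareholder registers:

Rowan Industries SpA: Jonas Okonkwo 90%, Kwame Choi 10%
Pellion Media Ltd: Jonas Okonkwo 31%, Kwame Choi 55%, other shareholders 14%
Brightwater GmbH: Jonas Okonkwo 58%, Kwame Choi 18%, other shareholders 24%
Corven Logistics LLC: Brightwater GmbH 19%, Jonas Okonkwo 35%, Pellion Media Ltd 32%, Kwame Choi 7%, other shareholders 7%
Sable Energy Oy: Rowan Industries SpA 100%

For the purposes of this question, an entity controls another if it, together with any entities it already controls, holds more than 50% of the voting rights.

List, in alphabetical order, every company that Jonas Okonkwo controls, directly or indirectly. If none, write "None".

Jonas holds 90% of Rowan, so Jonas controls Rowan.
Jonas holds 58% of Brightwater, so Jonas controls Brightwater.
Brightwater and Jonas together hold 19% + 35% = 54% of Corven, so Jonas controls Corven.
Rowan holds 100% of Sable, so Jonas controls Sable.
No other company's threshold is met.

Brightwater GmbH, Corven Logistics LLC, Rowan Industries SpA, Sable Energy Oy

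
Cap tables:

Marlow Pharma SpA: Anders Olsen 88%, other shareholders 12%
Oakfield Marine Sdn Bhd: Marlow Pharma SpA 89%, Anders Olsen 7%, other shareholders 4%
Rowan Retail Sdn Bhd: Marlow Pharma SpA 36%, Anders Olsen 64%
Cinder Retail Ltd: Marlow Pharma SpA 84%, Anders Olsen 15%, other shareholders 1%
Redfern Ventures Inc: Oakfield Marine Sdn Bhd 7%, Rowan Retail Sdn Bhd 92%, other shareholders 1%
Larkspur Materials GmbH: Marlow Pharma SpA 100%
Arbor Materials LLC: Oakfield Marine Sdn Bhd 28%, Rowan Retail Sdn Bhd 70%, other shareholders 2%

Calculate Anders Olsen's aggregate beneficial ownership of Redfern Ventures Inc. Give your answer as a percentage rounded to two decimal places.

94.00%

Anders reaches Redfern along 4 paths.
Via Marlow → Oakfield: 88% × 89% × 7% = 5.4824%.
Via Oakfield: 7% × 7% = 0.49%.
Via Marlow → Rowan: 88% × 36% × 92% = 29.1456%.
Via Rowan: 64% × 92% = 58.88%.
Total: 5.4824% + 0.49% + 29.1456% + 58.88% = 93.998%.
Rounded: 94.00%.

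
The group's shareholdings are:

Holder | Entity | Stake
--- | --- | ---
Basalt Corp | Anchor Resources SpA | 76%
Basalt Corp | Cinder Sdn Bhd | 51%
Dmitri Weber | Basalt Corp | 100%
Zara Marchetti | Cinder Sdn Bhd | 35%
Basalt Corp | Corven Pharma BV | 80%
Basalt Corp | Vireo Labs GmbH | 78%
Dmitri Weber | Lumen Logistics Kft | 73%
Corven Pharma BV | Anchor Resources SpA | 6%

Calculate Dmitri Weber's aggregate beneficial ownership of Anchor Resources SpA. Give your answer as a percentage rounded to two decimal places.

Dmitri reaches Anchor along 2 paths.
Via Basalt: 100% × 76% = 76%.
Via Basalt → Corven: 100% × 80% × 6% = 4.8%.
Total: 76% + 4.8% = 80.8%.
Rounded: 80.80%.

80.80%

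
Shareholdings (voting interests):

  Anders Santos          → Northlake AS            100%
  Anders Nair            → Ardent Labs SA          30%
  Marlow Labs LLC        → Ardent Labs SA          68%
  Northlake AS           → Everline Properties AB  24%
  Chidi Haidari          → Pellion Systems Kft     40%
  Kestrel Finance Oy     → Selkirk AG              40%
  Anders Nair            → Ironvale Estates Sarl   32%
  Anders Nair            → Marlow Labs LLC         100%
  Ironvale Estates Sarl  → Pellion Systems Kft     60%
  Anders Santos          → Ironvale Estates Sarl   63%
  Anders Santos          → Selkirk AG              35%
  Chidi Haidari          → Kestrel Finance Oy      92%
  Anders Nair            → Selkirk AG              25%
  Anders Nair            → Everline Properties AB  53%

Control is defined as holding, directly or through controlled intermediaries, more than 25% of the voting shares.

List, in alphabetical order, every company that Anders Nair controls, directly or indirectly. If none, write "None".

Ardent Labs SA, Everline Properties AB, Ironvale Estates Sarl, Marlow Labs LLC, Pellion Systems Kft

Anders Nair holds 32% of Ironvale, so Anders Nair controls Ironvale.
Anders Nair holds 100% of Marlow, so Anders Nair controls Marlow.
Marlow and Anders Nair together hold 68% + 30% = 98% of Ardent, so Anders Nair controls Ardent.
Ironvale holds 60% of Pellion, so Anders Nair controls Pellion.
Anders Nair holds 53% of Everline, so Anders Nair controls Everline.
No other company's threshold is met.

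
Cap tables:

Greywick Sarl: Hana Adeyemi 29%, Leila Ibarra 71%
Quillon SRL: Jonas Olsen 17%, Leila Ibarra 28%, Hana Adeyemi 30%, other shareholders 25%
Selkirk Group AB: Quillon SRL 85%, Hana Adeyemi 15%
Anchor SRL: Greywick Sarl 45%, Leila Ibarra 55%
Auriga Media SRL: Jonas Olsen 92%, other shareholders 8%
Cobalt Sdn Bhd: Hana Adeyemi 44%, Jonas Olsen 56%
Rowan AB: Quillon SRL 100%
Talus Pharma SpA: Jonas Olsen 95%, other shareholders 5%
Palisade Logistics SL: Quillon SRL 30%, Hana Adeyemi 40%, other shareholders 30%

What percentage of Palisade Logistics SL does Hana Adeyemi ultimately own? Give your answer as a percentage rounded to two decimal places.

Hana reaches Palisade along 2 paths.
Via Quillon: 30% × 30% = 9%.
Direct stake: 40% = 40%.
Total: 9% + 40% = 49%.
Rounded: 49.00%.

49.00%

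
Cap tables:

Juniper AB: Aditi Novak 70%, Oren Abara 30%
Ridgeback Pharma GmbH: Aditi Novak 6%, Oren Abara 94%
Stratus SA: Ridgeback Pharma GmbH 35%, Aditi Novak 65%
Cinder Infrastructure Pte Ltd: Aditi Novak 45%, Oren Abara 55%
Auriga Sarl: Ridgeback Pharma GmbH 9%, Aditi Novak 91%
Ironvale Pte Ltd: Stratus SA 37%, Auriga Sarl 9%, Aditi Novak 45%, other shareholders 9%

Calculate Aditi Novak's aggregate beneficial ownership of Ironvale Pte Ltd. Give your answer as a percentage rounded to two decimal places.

Aditi reaches Ironvale along 5 paths.
Via Ridgeback → Stratus: 6% × 35% × 37% = 0.777%.
Via Stratus: 65% × 37% = 24.05%.
Via Ridgeback → Auriga: 6% × 9% × 9% = 0.0486%.
Via Auriga: 91% × 9% = 8.19%.
Direct stake: 45% = 45%.
Total: 0.777% + 24.05% + 0.0486% + 8.19% + 45% = 78.0656%.
Rounded: 78.07%.

78.07%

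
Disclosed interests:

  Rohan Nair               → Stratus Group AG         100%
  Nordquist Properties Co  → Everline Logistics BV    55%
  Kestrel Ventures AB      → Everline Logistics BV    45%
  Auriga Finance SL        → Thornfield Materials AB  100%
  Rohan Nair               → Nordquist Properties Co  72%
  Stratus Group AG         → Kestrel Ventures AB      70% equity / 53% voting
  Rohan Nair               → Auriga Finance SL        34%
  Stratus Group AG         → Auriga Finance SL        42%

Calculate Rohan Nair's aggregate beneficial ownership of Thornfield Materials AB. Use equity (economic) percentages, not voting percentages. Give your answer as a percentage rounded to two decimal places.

Rohan reaches Thornfield along 2 paths.
Via Stratus → Auriga: 100% × 42% × 100% = 42%.
Via Auriga: 34% × 100% = 34%.
Total: 42% + 34% = 76%.
Rounded: 76.00%.

76.00%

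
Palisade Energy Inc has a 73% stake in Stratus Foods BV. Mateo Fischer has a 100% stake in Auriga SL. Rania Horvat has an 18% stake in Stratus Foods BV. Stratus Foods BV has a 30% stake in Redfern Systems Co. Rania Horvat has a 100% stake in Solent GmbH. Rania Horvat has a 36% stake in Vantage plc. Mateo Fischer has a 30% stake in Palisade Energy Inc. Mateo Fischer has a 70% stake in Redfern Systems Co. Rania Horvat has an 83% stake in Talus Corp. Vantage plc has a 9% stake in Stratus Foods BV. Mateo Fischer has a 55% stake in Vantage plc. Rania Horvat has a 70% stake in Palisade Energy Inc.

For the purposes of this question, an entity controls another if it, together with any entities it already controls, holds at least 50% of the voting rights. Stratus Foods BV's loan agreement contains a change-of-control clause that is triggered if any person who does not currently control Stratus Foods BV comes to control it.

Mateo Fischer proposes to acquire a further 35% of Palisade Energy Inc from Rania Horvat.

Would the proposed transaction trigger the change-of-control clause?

Yes

The purchase adds only to Mateo's holdings (Rania's stake shrinks), so Mateo is the only person who could newly come to control Stratus.
Mateo holds 55% of Vantage, so Mateo controls Vantage.
Mateo holds 100% of Auriga, so Mateo controls Auriga.
Mateo holds 70% of Redfern, so Mateo controls Redfern.
In Stratus, Mateo's side holds only 9%, not ≥ 50%.
So before the transaction, Mateo does not control Stratus.
After the purchase, Mateo's direct stake in Palisade rises to 30% + 35% = 65%, and Rania's stake falls to 35%.
Mateo holds 65% of Palisade, so Mateo controls Palisade.
Palisade and Vantage together hold 73% + 9% = 82% of Stratus, so Mateo controls Stratus.
Mateo did not control Stratus before and does after, so the clause is triggered.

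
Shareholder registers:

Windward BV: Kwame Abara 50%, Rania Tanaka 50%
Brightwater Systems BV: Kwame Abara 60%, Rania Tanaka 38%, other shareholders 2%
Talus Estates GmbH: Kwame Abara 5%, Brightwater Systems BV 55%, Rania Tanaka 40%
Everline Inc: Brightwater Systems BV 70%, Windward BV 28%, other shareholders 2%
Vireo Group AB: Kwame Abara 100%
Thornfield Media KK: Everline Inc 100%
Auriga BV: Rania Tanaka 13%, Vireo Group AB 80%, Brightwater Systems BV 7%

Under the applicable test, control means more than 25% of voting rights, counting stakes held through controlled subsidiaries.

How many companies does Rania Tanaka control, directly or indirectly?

Rania holds 50% of Windward, so Rania controls Windward.
Rania holds 38% of Brightwater, so Rania controls Brightwater.
Brightwater and Rania together hold 55% + 40% = 95% of Talus, so Rania controls Talus.
Brightwater and Windward together hold 70% + 28% = 98% of Everline, so Rania controls Everline.
Everline holds 100% of Thornfield, so Rania controls Thornfield.
No other company's threshold is met.
Rania controls 5 companies.

5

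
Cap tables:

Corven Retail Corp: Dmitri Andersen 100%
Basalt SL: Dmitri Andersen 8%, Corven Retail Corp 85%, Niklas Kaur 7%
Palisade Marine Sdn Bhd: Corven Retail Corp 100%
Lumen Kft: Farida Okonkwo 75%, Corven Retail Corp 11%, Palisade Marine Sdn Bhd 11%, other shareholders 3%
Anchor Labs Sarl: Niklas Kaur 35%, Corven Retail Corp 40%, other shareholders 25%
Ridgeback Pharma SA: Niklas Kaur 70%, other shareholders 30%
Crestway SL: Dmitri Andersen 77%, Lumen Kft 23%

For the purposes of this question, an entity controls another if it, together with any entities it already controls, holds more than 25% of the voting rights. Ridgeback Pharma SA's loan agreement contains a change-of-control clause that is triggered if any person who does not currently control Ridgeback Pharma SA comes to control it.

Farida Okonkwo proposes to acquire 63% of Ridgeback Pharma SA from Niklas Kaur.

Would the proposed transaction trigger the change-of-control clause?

The purchase adds only to Farida's holdings (Niklas's stake shrinks), so Farida is the only person who could newly come to control Ridgeback.
Farida holds 75% of Lumen, so Farida controls Lumen.
Neither Farida nor any entity Farida controls holds any voting interest in Ridgeback.
So before the transaction, Farida does not control Ridgeback.
After the purchase, Farida holds 63% of Ridgeback directly, and Niklas's stake falls to 7%.
Farida holds 63% of Ridgeback, so Farida controls Ridgeback.
Farida did not control Ridgeback before and does after, so the clause is triggered.

Yes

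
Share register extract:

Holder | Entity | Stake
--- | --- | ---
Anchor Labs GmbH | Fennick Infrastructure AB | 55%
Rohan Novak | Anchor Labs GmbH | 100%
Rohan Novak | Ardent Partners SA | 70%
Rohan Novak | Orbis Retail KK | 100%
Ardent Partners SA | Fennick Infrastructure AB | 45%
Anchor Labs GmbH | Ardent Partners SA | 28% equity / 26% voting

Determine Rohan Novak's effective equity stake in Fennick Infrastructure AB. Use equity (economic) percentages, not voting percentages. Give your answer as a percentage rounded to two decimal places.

Rohan reaches Fennick along 3 paths.
Via Ardent: 70% × 45% = 31.5%.
Via Anchor → Ardent: 100% × 28% × 45% = 12.6%.
Via Anchor: 100% × 55% = 55%.
Total: 31.5% + 12.6% + 55% = 99.1%.
Rounded: 99.10%.

99.10%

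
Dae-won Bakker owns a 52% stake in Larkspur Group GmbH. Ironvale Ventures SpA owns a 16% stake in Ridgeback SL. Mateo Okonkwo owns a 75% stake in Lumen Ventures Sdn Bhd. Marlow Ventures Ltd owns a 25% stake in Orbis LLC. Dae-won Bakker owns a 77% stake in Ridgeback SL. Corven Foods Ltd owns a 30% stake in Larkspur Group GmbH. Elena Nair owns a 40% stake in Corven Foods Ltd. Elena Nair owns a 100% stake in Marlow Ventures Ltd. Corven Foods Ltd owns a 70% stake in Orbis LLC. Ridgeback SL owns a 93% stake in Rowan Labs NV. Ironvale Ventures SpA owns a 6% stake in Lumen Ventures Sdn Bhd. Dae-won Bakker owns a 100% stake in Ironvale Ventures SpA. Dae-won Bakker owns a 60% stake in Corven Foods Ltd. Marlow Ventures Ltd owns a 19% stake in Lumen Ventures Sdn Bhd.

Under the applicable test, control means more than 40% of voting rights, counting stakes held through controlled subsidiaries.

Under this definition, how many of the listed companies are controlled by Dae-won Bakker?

6

Dae-won holds 100% of Ironvale, so Dae-won controls Ironvale.
Dae-won and Ironvale together hold 77% + 16% = 93% of Ridgeback, so Dae-won controls Ridgeback.
Dae-won holds 60% of Corven, so Dae-won controls Corven.
Dae-won and Corven together hold 52% + 30% = 82% of Larkspur, so Dae-won controls Larkspur.
Corven holds 70% of Orbis, so Dae-won controls Orbis.
Ridgeback holds 93% of Rowan, so Dae-won controls Rowan.
No other company's threshold is met.
Dae-won controls 6 companies.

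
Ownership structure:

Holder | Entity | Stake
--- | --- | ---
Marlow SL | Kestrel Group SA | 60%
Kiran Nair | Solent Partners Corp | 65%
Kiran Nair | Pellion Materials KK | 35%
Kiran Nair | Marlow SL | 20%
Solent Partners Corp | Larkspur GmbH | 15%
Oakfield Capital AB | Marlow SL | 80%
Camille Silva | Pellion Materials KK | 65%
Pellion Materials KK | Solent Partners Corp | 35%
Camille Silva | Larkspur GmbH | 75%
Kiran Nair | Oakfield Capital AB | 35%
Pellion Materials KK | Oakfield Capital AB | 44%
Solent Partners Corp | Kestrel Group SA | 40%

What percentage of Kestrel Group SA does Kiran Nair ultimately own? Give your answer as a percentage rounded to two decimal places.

67.09%

Kiran reaches Kestrel along 5 paths.
Via Marlow: 20% × 60% = 12%.
Via Pellion → Oakfield → Marlow: 35% × 44% × 80% × 60% = 7.392%.
Via Oakfield → Marlow: 35% × 80% × 60% = 16.8%.
Via Solent: 65% × 40% = 26%.
Via Pellion → Solent: 35% × 35% × 40% = 4.9%.
Total: 12% + 7.392% + 16.8% + 26% + 4.9% = 67.092%.
Rounded: 67.09%.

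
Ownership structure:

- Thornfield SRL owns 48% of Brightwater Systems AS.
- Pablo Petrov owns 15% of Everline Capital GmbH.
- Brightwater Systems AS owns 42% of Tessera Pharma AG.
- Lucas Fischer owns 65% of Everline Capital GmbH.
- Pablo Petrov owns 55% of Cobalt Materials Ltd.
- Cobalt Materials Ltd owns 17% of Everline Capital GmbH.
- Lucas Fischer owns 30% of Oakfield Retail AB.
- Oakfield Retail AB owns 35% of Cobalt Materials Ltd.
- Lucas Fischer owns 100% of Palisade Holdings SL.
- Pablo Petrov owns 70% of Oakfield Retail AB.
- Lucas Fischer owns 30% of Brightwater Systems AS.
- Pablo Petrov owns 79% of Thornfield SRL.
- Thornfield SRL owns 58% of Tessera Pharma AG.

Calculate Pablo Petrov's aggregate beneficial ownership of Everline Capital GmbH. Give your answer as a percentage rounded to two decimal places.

28.52%

Pablo reaches Everline along 3 paths.
Direct stake: 15% = 15%.
Via Oakfield → Cobalt: 70% × 35% × 17% = 4.165%.
Via Cobalt: 55% × 17% = 9.35%.
Total: 15% + 4.165% + 9.35% = 28.515%.
Rounded: 28.52%.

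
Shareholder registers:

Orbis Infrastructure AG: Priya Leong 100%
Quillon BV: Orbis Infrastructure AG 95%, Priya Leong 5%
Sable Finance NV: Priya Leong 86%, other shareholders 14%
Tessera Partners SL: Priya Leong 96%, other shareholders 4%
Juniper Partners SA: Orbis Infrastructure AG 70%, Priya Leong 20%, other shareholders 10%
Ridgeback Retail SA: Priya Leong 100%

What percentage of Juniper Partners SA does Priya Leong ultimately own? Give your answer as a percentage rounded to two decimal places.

Priya reaches Juniper along 2 paths.
Via Orbis: 100% × 70% = 70%.
Direct stake: 20% = 20%.
Total: 70% + 20% = 90%.
Rounded: 90.00%.

90.00%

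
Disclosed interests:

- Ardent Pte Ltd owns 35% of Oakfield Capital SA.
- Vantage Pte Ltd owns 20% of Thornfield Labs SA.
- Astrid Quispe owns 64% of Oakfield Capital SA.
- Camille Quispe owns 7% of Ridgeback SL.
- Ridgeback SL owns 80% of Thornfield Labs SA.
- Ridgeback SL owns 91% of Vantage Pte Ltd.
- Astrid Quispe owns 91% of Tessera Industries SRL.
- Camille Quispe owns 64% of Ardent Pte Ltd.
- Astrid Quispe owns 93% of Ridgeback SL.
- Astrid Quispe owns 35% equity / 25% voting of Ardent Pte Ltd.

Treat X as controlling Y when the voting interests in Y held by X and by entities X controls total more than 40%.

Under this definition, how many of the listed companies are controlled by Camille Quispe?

Camille holds 64% of Ardent, so Camille controls Ardent.
No other company's threshold is met.
Camille controls 1 company.

1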